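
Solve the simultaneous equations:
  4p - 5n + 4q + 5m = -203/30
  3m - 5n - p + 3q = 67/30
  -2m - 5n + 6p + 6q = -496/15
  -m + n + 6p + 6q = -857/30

Row-reduce the augmented matrix:
R1 ← R1 / (5).
R2 ← R2 − 3·R1.
R3 ← R3 + 2·R1.
R4 ← R4 + 1·R1.
R2 ← R2 / (-2).
R1 ← R1 + 1·R2.
R3 ← R3 + 7·R2.
R3 ← R3 / (39/2).
R1 ← R1 − 5/2·R3.
R2 ← R2 − 17/10·R3.
R4 ← R4 − 34/5·R3.
R4 ← R4 / (952/195).
R1 ← R1 + 8/39·R4.
R2 ← R2 + 152/195·R4.
R3 ← R3 − 11/39·R4.
Reading off the reduced rows gives m = 5/2, n = 1/3, p = -12/5, q = -2.

m = 5/2, n = 1/3, p = -12/5, q = -2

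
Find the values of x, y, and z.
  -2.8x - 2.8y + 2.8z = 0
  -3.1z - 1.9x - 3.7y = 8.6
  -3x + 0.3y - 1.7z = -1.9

Row-reduce the augmented matrix:
R1 ← R1 / (-14/5).
R2 ← R2 + 19/10·R1.
R3 ← R3 + 3·R1.
R2 ← R2 / (-9/5).
R1 ← R1 − 1·R2.
R3 ← R3 − 33/10·R2.
R3 ← R3 / (-208/15).
R1 ← R1 + 34/9·R3.
R2 ← R2 − 25/9·R3.
Reading off the reduced rows gives x = 1, y = -2, z = -1.

x = 1, y = -2, z = -1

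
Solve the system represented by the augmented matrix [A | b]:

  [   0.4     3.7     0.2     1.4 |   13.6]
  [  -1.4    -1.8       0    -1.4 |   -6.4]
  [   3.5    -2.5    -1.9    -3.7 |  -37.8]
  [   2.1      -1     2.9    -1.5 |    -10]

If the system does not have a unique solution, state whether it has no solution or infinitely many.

x_1 = -3, x_2 = 2, x_3 = 2, x_4 = 5

Row-reduce the augmented matrix:
R1 ← R1 / (2/5).
R2 ← R2 + 7/5·R1.
R3 ← R3 − 7/2·R1.
R4 ← R4 − 21/10·R1.
R2 ← R2 / (223/20).
R1 ← R1 − 37/4·R2.
R3 ← R3 + 279/8·R2.
R4 ← R4 + 817/40·R2.
R3 ← R3 / (-3257/2230).
R1 ← R1 + 18/223·R3.
R2 ← R2 − 14/223·R3.
R4 ← R4 − 1397/446·R3.
R4 ← R4 / (-214431/16285).
R1 ← R1 − 2843/3257·R4.
R2 ← R2 − 322/3257·R4.
R3 ← R3 − 11156/3257·R4.
Reading off the reduced rows gives x_1 = -3, x_2 = 2, x_3 = 2, x_4 = 5.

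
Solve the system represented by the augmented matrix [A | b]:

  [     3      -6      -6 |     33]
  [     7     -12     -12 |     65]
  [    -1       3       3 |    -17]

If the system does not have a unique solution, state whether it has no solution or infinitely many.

infinitely many solutions

Row-reduce:
R1 ← R1 / (3).
R2 ← R2 − 7·R1.
R3 ← R3 + 1·R1.
R2 ← R2 / (2).
R1 ← R1 + 2·R2.
R3 ← R3 − 1·R2.
Rank is 2 with 3 unknowns, leaving x_3 free.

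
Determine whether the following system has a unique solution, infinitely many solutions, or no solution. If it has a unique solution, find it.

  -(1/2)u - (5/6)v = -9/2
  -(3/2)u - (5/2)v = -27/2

Row-reduce:
R1 ← R1 / (-1/2).
R2 ← R2 + 3/2·R1.
Rank is 1 with 2 unknowns, leaving v free.

infinitely many solutions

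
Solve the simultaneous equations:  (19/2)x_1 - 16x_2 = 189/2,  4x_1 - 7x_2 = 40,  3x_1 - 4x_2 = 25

Row-reduce:
R1 ← R1 / (19/2).
R2 ← R2 − 4·R1.
R3 ← R3 − 3·R1.
R2 ← R2 / (-5/19).
R1 ← R1 + 32/19·R2.
R3 ← R3 − 20/19·R2.
Row 3 reduces to 0 = -4, a contradiction. The system is inconsistent.

no solution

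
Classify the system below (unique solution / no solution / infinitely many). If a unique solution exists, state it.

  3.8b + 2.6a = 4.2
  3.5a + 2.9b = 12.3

a = 6, b = -3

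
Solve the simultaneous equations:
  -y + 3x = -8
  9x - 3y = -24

infinitely many solutions

Row-reduce:
R1 ← R1 / (3).
R2 ← R2 − 9·R1.
Rank is 1 with 2 unknowns, leaving y free.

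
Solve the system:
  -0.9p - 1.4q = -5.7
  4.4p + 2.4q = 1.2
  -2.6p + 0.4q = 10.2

p = -3, q = 6

Row-reduce the augmented matrix:
R1 ← R1 / (-9/10).
R2 ← R2 − 22/5·R1.
R3 ← R3 + 13/5·R1.
R2 ← R2 / (-40/9).
R1 ← R1 − 14/9·R2.
R3 ← R3 − 40/9·R2.
R3 reduces to 0 = 0, so the extra equation is consistent.
Reading off the reduced rows gives p = -3, q = 6.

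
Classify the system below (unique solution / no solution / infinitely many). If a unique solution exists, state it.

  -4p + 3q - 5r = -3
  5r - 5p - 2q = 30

infinitely many solutions

Row-reduce:
R1 ← R1 / (-4).
R2 ← R2 + 5·R1.
R2 ← R2 / (-23/4).
R1 ← R1 + 3/4·R2.
Rank is 2 with 3 unknowns, leaving r free.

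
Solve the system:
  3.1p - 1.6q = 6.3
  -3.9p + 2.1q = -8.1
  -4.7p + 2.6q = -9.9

p = 1, q = -2

Row-reduce the augmented matrix:
R1 ← R1 / (31/10).
R2 ← R2 + 39/10·R1.
R3 ← R3 + 47/10·R1.
R2 ← R2 / (27/310).
R1 ← R1 + 16/31·R2.
R3 ← R3 − 27/155·R2.
R3 reduces to 0 = 0, so the extra equation is consistent.
Reading off the reduced rows gives p = 1, q = -2.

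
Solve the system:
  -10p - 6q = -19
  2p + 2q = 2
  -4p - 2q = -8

no solution

Row-reduce:
R1 ← R1 / (-10).
R2 ← R2 − 2·R1.
R3 ← R3 + 4·R1.
R2 ← R2 / (4/5).
R1 ← R1 − 3/5·R2.
R3 ← R3 − 2/5·R2.
Row 3 reduces to 0 = 1/2, a contradiction. The system is inconsistent.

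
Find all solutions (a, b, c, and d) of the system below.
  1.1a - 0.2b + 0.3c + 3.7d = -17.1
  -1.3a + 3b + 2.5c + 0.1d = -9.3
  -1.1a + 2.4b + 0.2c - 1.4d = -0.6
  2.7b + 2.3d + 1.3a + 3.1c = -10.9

Row-reduce the augmented matrix:
R1 ← R1 / (11/10).
R2 ← R2 + 13/10·R1.
R3 ← R3 + 11/10·R1.
R4 ← R4 − 13/10·R1.
R2 ← R2 / (152/55).
R1 ← R1 + 2/11·R2.
R3 ← R3 − 11/5·R2.
R4 ← R4 − 323/110·R2.
R3 ← R3 / (-1347/760).
R1 ← R1 − 35/76·R3.
R2 ← R2 − 157/152·R3.
R4 ← R4 + 23/80·R3.
R4 ← R4 / (-178357/26940).
R1 ← R1 − 4486/1347·R4.
R2 ← R2 − 2381/2694·R4.
R3 ← R3 − 958/1347·R4.
Reading off the reduced rows gives a = 4, b = -2, c = 1, d = -6.

a = 4, b = -2, c = 1, d = -6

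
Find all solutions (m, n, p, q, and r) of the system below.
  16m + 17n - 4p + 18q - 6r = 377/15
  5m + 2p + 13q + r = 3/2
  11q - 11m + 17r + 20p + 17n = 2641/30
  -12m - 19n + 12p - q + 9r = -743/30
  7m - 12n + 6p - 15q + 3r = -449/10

m = -6/5, n = 8/3, p = -1/2, q = 1/2, r = 2

Row-reduce the augmented matrix:
R1 ← R1 / (16).
R2 ← R2 − 5·R1.
R3 ← R3 + 11·R1.
R4 ← R4 + 12·R1.
R5 ← R5 − 7·R1.
R2 ← R2 / (-85/16).
R1 ← R1 − 17/16·R2.
R3 ← R3 − 459/16·R2.
R4 ← R4 + 25/4·R2.
R5 ← R5 + 311/16·R2.
R3 ← R3 / (174/5).
R1 ← R1 − 2/5·R3.
R2 ← R2 + 52/85·R3.
R4 ← R4 − 88/17·R3.
R5 ← R5 + 352/85·R3.
R4 ← R4 / (-8249/1479).
R1 ← R1 − 163/87·R4.
R2 ← R2 + 410/1479·R4.
R3 ← R3 − 158/87·R4.
R5 ← R5 + 62618/1479·R4.
R5 ← R5 / (182050/8249).
R1 ← R1 + 9652/8249·R5.
R2 ← R2 − 928/8249·R5.
R3 ← R3 + 1613/8249·R5.
R4 ← R4 − 4595/8249·R5.
Reading off the reduced rows gives m = -6/5, n = 8/3, p = -1/2, q = 1/2, r = 2.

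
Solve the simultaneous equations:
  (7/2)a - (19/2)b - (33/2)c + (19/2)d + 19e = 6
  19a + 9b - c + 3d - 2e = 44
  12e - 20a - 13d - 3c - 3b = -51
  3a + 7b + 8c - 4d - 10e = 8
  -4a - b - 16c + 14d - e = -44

infinitely many solutions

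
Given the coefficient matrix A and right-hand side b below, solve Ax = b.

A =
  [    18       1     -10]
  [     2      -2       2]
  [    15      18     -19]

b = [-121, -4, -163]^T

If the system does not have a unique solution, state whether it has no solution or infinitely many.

Row-reduce the augmented matrix:
R1 ← R1 / (18).
R2 ← R2 − 2·R1.
R3 ← R3 − 15·R1.
R2 ← R2 / (-19/9).
R1 ← R1 − 1/18·R2.
R3 ← R3 − 103/6·R2.
R3 ← R3 / (278/19).
R1 ← R1 + 9/19·R3.
R2 ← R2 + 28/19·R3.
Reading off the reduced rows gives x_1 = -6, x_2 = -3, x_3 = 1.

x_1 = -6, x_2 = -3, x_3 = 1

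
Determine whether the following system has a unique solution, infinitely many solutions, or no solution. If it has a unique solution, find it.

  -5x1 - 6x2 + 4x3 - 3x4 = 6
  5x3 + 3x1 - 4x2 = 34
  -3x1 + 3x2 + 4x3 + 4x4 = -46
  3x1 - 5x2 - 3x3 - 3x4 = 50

Row-reduce the augmented matrix:
R1 ← R1 / (-5).
R2 ← R2 − 3·R1.
R3 ← R3 + 3·R1.
R4 ← R4 − 3·R1.
R2 ← R2 / (-38/5).
R1 ← R1 − 6/5·R2.
R3 ← R3 − 33/5·R2.
R4 ← R4 + 43/5·R2.
R3 ← R3 / (305/38).
R1 ← R1 − 7/19·R3.
R2 ← R2 + 37/38·R3.
R4 ← R4 + 341/38·R3.
R4 ← R4 / (602/305).
R1 ← R1 − 37/305·R4.
R2 ← R2 − 229/305·R4.
R3 ← R3 − 161/305·R4.
Reading off the reduced rows gives x1 = 6, x2 = -4, x3 = 0, x4 = -4.

x1 = 6, x2 = -4, x3 = 0, x4 = -4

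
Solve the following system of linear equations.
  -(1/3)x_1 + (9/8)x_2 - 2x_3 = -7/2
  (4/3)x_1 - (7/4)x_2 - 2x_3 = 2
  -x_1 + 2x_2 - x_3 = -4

no solution

Row-reduce:
R1 ← R1 / (-1/3).
R2 ← R2 − 4/3·R1.
R3 ← R3 + 1·R1.
R2 ← R2 / (11/4).
R1 ← R1 + 27/8·R2.
R3 ← R3 + 11/8·R2.
Row 3 reduces to 0 = 1/2, a contradiction. The system is inconsistent.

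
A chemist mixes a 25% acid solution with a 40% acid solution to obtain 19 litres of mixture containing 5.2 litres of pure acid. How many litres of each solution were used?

litres of solution A: 16, litres of solution B: 3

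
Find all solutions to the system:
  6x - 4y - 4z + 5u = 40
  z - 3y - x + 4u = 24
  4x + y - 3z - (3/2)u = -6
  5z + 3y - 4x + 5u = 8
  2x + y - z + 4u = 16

no solution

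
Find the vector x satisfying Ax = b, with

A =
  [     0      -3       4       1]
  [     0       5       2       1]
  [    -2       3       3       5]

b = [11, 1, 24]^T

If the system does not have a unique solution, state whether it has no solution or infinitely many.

infinitely many solutions

Row-reduce:
Swap R1 and R3.
R1 ← R1 / (-2).
R2 ← R2 / (5).
R1 ← R1 + 3/2·R2.
R3 ← R3 + 3·R2.
R3 ← R3 / (26/5).
R1 ← R1 + 9/10·R3.
R2 ← R2 − 2/5·R3.
Rank is 3 with 4 unknowns, leaving x_4 free.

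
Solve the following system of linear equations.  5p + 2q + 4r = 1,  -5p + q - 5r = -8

infinitely many solutions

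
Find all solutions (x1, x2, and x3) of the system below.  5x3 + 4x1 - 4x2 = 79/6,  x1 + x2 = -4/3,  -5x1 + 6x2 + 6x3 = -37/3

Row-reduce the augmented matrix:
R1 ← R1 / (4).
R2 ← R2 − 1·R1.
R3 ← R3 + 5·R1.
R2 ← R2 / (2).
R1 ← R1 + 1·R2.
R3 ← R3 − 1·R2.
R3 ← R3 / (103/8).
R1 ← R1 − 5/8·R3.
R2 ← R2 + 5/8·R3.
Reading off the reduced rows gives x1 = 2/3, x2 = -2, x3 = 1/2.

x1 = 2/3, x2 = -2, x3 = 1/2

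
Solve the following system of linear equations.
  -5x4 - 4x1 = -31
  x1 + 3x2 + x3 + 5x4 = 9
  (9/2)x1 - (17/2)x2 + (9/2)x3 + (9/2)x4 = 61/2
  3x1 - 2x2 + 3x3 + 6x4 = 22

infinitely many solutions

Row-reduce:
R1 ← R1 / (-4).
R2 ← R2 − 1·R1.
R3 ← R3 − 9/2·R1.
R4 ← R4 − 3·R1.
R2 ← R2 / (3).
R3 ← R3 + 17/2·R2.
R4 ← R4 + 2·R2.
R3 ← R3 / (22/3).
R2 ← R2 − 1/3·R3.
R4 ← R4 − 11/3·R3.
Rank is 3 with 4 unknowns, leaving x4 free.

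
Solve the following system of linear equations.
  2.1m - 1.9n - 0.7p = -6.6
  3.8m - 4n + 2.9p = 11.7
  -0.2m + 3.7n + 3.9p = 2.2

Row-reduce the augmented matrix:
R1 ← R1 / (21/10).
R2 ← R2 − 19/5·R1.
R3 ← R3 + 1/5·R1.
R2 ← R2 / (-59/105).
R1 ← R1 + 19/21·R2.
R3 ← R3 − 739/210·R2.
R3 ← R3 / (7063/236).
R1 ← R1 + 831/118·R3.
R2 ← R2 + 875/118·R3.
Reading off the reduced rows gives m = -6, n = -5, p = 5.

m = -6, n = -5, p = 5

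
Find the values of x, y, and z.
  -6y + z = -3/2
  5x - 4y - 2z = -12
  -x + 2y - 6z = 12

x = -3, y = 0, z = -3/2

Row-reduce the augmented matrix:
Swap R1 and R2.
R1 ← R1 / (5).
R3 ← R3 + 1·R1.
R2 ← R2 / (-6).
R1 ← R1 + 4/5·R2.
R3 ← R3 − 6/5·R2.
R3 ← R3 / (-31/5).
R1 ← R1 + 8/15·R3.
R2 ← R2 + 1/6·R3.
Reading off the reduced rows gives x = -3, y = 0, z = -3/2.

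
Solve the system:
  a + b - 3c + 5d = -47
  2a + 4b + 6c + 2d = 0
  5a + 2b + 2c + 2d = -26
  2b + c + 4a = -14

a = -4, b = -1, c = 4, d = -6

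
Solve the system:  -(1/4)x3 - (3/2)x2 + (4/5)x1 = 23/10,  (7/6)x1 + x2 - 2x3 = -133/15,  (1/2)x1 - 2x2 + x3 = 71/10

Row-reduce the augmented matrix:
R1 ← R1 / (4/5).
R2 ← R2 − 7/6·R1.
R3 ← R3 − 1/2·R1.
R2 ← R2 / (51/16).
R1 ← R1 + 15/8·R2.
R3 ← R3 + 17/16·R2.
R3 ← R3 / (11/18).
R1 ← R1 + 65/51·R3.
R2 ← R2 + 157/306·R3.
Reading off the reduced rows gives x1 = -1, x2 = -5/2, x3 = 13/5.

x1 = -1, x2 = -5/2, x3 = 13/5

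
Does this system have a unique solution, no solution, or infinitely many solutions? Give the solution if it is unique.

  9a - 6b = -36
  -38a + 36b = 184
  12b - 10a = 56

a = -2, b = 3

Row-reduce the augmented matrix:
R1 ← R1 / (9).
R2 ← R2 + 38·R1.
R3 ← R3 + 10·R1.
R2 ← R2 / (32/3).
R1 ← R1 + 2/3·R2.
R3 ← R3 − 16/3·R2.
R3 reduces to 0 = 0, so the extra equation is consistent.
Reading off the reduced rows gives a = -2, b = 3.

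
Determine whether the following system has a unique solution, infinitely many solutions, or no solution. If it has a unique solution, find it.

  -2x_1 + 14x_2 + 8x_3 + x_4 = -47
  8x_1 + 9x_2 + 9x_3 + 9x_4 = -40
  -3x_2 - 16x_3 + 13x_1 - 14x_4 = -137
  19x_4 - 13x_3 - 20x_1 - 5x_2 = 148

x_1 = -5, x_2 = -6, x_3 = 3, x_4 = 3

Row-reduce the augmented matrix:
R1 ← R1 / (-2).
R2 ← R2 − 8·R1.
R3 ← R3 − 13·R1.
R4 ← R4 + 20·R1.
R2 ← R2 / (65).
R1 ← R1 + 7·R2.
R3 ← R3 − 88·R2.
R4 ← R4 + 145·R2.
R3 ← R3 / (-1268/65).
R1 ← R1 − 27/65·R3.
R2 ← R2 − 41/65·R3.
R4 ← R4 + 20/13·R3.
R4 ← R4 / (25347/634).
R1 ← R1 − 927/2536·R4.
R2 ← R2 + 1551/2536·R4.
R3 ← R3 − 3263/2536·R4.
Reading off the reduced rows gives x_1 = -5, x_2 = -6, x_3 = 3, x_4 = 3.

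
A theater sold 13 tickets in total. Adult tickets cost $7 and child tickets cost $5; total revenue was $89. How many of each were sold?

Let a = adult tickets, c = child tickets.
  a + c = 13
  7a + 5c = 89
From equation 1: a = 13 − c.
Substitute into equation 2 and solve: c = 1.
Then a = 12.

adult tickets: 12, child tickets: 1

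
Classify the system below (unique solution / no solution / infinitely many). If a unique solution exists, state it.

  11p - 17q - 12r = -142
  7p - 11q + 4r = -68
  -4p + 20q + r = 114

p = -3, q = 5, r = 2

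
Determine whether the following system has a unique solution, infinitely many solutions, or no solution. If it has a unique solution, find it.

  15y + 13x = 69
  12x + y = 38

x = 3, y = 2

Row-reduce the augmented matrix:
R1 ← R1 / (13).
R2 ← R2 − 12·R1.
R2 ← R2 / (-167/13).
R1 ← R1 − 15/13·R2.
Reading off the reduced rows gives x = 3, y = 2.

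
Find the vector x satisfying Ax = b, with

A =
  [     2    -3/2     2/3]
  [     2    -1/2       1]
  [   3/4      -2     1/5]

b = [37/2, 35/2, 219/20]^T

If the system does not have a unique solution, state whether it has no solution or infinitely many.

Row-reduce the augmented matrix:
R1 ← R1 / (2).
R2 ← R2 − 2·R1.
R3 ← R3 − 3/4·R1.
R1 ← R1 + 3/4·R2.
R3 ← R3 + 23/16·R2.
R3 ← R3 / (103/240).
R1 ← R1 − 7/12·R3.
R2 ← R2 − 1/3·R3.
Reading off the reduced rows gives x_1 = 5, x_2 = -3, x_3 = 6.

x_1 = 5, x_2 = -3, x_3 = 6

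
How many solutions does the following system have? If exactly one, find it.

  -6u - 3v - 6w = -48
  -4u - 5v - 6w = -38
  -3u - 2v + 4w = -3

Row-reduce the augmented matrix:
R1 ← R1 / (-6).
R2 ← R2 + 4·R1.
R3 ← R3 + 3·R1.
R2 ← R2 / (-3).
R1 ← R1 − 1/2·R2.
R3 ← R3 + 1/2·R2.
R3 ← R3 / (22/3).
R1 ← R1 − 2/3·R3.
R2 ← R2 − 2/3·R3.
Reading off the reduced rows gives u = 5, v = 0, w = 3.

u = 5, v = 0, w = 3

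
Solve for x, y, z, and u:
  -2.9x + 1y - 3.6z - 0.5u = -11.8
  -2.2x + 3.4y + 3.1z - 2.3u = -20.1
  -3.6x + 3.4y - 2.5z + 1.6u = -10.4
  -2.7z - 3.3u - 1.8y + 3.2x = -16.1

Row-reduce the augmented matrix:
R1 ← R1 / (-29/10).
R2 ← R2 + 11/5·R1.
R3 ← R3 + 18/5·R1.
R4 ← R4 − 16/5·R1.
R2 ← R2 / (383/145).
R1 ← R1 + 10/29·R2.
R3 ← R3 − 313/145·R2.
R4 ← R4 + 101/145·R2.
R3 ← R3 / (-1071/383).
R1 ← R1 − 767/383·R3.
R2 ← R2 − 1691/766·R3.
R4 ← R4 + 9833/1915·R3.
R4 ← R4 / (-67343/5950).
R1 ← R1 − 3137/1190·R4.
R2 ← R2 − 5391/2380·R4.
R3 ← R3 + 1613/1190·R4.
Reading off the reduced rows gives x = -1, y = -5, z = 2, u = 5.

x = -1, y = -5, z = 2, u = 5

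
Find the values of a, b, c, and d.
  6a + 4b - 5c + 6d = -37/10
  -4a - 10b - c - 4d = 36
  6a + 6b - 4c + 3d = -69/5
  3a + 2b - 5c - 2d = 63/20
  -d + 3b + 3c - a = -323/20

Row-reduce the augmented matrix:
R1 ← R1 / (6).
R2 ← R2 + 4·R1.
R3 ← R3 − 6·R1.
R4 ← R4 − 3·R1.
R5 ← R5 + 1·R1.
R2 ← R2 / (-22/3).
R1 ← R1 − 2/3·R2.
R3 ← R3 − 2·R2.
R5 ← R5 − 11/3·R2.
R3 ← R3 / (-2/11).
R1 ← R1 + 27/22·R3.
R2 ← R2 − 13/22·R3.
R4 ← R4 + 5/2·R3.
R4 ← R4 / (145/4).
R1 ← R1 − 85/4·R4.
R2 ← R2 + 39/4·R4.
R3 ← R3 − 33/2·R4.
R5 reduces to 0 = 0, so the extra equation is consistent.
Reading off the reduced rows gives a = -7/4, b = -14/5, c = -3, d = 1/2.

a = -7/4, b = -14/5, c = -3, d = 1/2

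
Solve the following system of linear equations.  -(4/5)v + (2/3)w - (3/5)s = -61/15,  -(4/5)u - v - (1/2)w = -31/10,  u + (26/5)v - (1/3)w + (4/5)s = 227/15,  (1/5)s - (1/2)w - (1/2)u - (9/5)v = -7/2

infinitely many solutions

Row-reduce:
Swap R1 and R2.
R1 ← R1 / (-4/5).
R3 ← R3 − 1·R1.
R4 ← R4 + 1/2·R1.
R2 ← R2 / (-4/5).
R1 ← R1 − 5/4·R2.
R3 ← R3 − 79/20·R2.
R4 ← R4 + 47/40·R2.
R3 ← R3 / (7/3).
R1 ← R1 − 5/3·R3.
R2 ← R2 + 5/6·R3.
R4 ← R4 + 7/6·R3.
Rank is 3 with 4 unknowns, leaving s free.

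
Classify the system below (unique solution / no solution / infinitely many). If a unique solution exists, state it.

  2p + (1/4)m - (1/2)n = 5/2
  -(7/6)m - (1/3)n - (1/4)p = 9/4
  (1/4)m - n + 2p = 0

m = -4, n = 5, p = 3

Row-reduce the augmented matrix:
R1 ← R1 / (1/4).
R2 ← R2 + 7/6·R1.
R3 ← R3 − 1/4·R1.
R2 ← R2 / (-8/3).
R1 ← R1 + 2·R2.
R3 ← R3 + 1/2·R2.
R3 ← R3 / (-109/64).
R1 ← R1 − 19/16·R3.
R2 ← R2 + 109/32·R3.
Reading off the reduced rows gives m = -4, n = 5, p = 3.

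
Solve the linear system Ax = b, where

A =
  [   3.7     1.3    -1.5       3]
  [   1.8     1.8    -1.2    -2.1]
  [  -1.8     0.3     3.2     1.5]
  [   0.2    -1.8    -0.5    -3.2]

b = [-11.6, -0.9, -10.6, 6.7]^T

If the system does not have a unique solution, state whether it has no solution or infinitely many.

Row-reduce the augmented matrix:
R1 ← R1 / (37/10).
R2 ← R2 − 9/5·R1.
R3 ← R3 + 9/5·R1.
R4 ← R4 − 1/5·R1.
R2 ← R2 / (216/185).
R1 ← R1 − 13/37·R2.
R3 ← R3 − 69/74·R2.
R4 ← R4 + 346/185·R2.
R3 ← R3 / (683/240).
R1 ← R1 + 19/72·R3.
R2 ← R2 + 29/72·R3.
R4 ← R4 + 211/180·R3.
R4 ← R4 / (-273499/40980).
R1 ← R1 − 9917/4098·R4.
R2 ← R2 + 4564/2049·R4.
R3 ← R3 − 2785/1366·R4.
Reading off the reduced rows gives x_1 = -4, x_2 = -1, x_3 = -5, x_4 = -1.

x_1 = -4, x_2 = -1, x_3 = -5, x_4 = -1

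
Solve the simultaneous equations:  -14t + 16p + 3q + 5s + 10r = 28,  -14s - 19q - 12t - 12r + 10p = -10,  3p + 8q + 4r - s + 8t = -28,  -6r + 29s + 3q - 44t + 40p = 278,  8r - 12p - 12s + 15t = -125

infinitely many solutions

Row-reduce:
R1 ← R1 / (16).
R2 ← R2 − 10·R1.
R3 ← R3 − 3·R1.
R4 ← R4 − 40·R1.
R5 ← R5 + 12·R1.
R2 ← R2 / (-167/8).
R1 ← R1 − 3/16·R2.
R3 ← R3 − 119/16·R2.
R4 ← R4 + 9/2·R2.
R5 ← R5 − 9/4·R2.
R3 ← R3 / (-731/167).
R1 ← R1 − 77/167·R3.
R2 ← R2 − 146/167·R3.
R4 ← R4 + 4520/167·R3.
R5 ← R5 − 2260/167·R3.
R4 ← R4 / (51096/731).
R1 ← R1 + 503/731·R4.
R2 ← R2 + 574/731·R4.
R3 ← R3 − 2685/1462·R4.
R5 ← R5 + 25548/731·R4.
Rank is 4 with 5 unknowns, leaving t free.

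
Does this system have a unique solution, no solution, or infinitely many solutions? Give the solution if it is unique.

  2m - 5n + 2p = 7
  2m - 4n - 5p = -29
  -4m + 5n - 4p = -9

m = -4, n = -1, p = 5

Row-reduce the augmented matrix:
R1 ← R1 / (2).
R2 ← R2 − 2·R1.
R3 ← R3 + 4·R1.
R1 ← R1 + 5/2·R2.
R3 ← R3 + 5·R2.
R3 ← R3 / (-35).
R1 ← R1 + 33/2·R3.
R2 ← R2 + 7·R3.
Reading off the reduced rows gives m = -4, n = -1, p = 5.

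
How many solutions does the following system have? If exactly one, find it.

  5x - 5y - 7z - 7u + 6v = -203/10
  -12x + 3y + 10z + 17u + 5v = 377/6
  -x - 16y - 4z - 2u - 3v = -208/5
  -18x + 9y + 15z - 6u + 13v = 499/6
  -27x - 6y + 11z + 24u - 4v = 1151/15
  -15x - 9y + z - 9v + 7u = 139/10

x = -3, y = 5/2, z = -3/5, u = 1, v = 5/3

Row-reduce the augmented matrix:
R1 ← R1 / (5).
R2 ← R2 + 12·R1.
R3 ← R3 + 1·R1.
R4 ← R4 + 18·R1.
R5 ← R5 + 27·R1.
R6 ← R6 + 15·R1.
R2 ← R2 / (-9).
R1 ← R1 + 1·R2.
R3 ← R3 + 17·R2.
R4 ← R4 + 9·R2.
R5 ← R5 + 33·R2.
R6 ← R6 + 24·R2.
R3 ← R3 / (67/9).
R1 ← R1 + 29/45·R3.
R2 ← R2 − 34/45·R3.
R4 ← R4 + 17/5·R3.
R5 ← R5 + 28/15·R3.
R6 ← R6 + 28/15·R3.
R4 ← R4 / (-11097/335).
R1 ← R1 + 586/335·R4.
R2 ← R2 − 121/335·R4.
R3 ← R3 + 34/67·R4.
R5 ← R5 + 5186/335·R4.
R6 ← R6 + 5186/335·R4.
R5 ← R5 / (-568955/11097).
R1 ← R1 + 46153/11097·R5.
R2 ← R2 − 19093/11097·R5.
R3 ← R3 + 56906/11097·R5.
R4 ← R4 − 790/11097·R5.
R6 ← R6 + 568955/11097·R5.
R6 reduces to 0 = 0, so the extra equation is consistent.
Reading off the reduced rows gives x = -3, y = 5/2, z = -3/5, u = 1, v = 5/3.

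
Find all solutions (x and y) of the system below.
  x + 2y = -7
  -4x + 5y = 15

From equation 1: x = -7 − 2·y.
Substitute into equation 2 and solve: y = -1.
Then x = -5.

x = -5, y = -1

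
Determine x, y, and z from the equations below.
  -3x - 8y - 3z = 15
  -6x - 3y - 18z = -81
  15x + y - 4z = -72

x = -3, y = -3, z = 6

Row-reduce the augmented matrix:
R1 ← R1 / (-3).
R2 ← R2 + 6·R1.
R3 ← R3 − 15·R1.
R2 ← R2 / (13).
R1 ← R1 − 8/3·R2.
R3 ← R3 + 39·R2.
R3 ← R3 / (-55).
R1 ← R1 − 45/13·R3.
R2 ← R2 + 12/13·R3.
Reading off the reduced rows gives x = -3, y = -3, z = 6.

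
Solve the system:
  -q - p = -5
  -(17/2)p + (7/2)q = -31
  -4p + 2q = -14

Row-reduce:
R1 ← R1 / (-1).
R2 ← R2 + 17/2·R1.
R3 ← R3 + 4·R1.
R2 ← R2 / (12).
R1 ← R1 − 1·R2.
R3 ← R3 − 6·R2.
Row 3 reduces to 0 = 1/4, a contradiction. The system is inconsistent.

no solution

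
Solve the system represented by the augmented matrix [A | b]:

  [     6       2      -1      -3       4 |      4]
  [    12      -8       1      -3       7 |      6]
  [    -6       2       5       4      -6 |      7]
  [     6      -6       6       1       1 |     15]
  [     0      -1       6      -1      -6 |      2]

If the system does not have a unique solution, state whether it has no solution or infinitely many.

Row-reduce:
R1 ← R1 / (6).
R2 ← R2 − 12·R1.
R3 ← R3 + 6·R1.
R4 ← R4 − 6·R1.
R2 ← R2 / (-12).
R1 ← R1 − 1/3·R2.
R3 ← R3 − 4·R2.
R4 ← R4 + 8·R2.
R5 ← R5 + 1·R2.
R3 ← R3 / (5).
R1 ← R1 + 1/12·R3.
R2 ← R2 + 1/4·R3.
R4 ← R4 − 5·R3.
R5 ← R5 − 23/4·R3.
Swap R4 and R5.
R4 ← R4 / (-71/20).
R1 ← R1 + 23/60·R4.
R2 ← R2 + 3/20·R4.
R3 ← R3 − 2/5·R4.
Row 5 reduces to 0 = 2, a contradiction. The system is inconsistent.

no solution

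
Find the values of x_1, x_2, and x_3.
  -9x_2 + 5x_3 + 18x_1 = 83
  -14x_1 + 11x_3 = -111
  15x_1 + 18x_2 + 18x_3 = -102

x_1 = 4, x_2 = -4, x_3 = -5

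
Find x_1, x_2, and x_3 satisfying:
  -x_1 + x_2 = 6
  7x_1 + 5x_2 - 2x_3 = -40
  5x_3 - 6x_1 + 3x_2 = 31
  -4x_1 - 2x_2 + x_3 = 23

x_1 = -6, x_2 = 0, x_3 = -1

Row-reduce the augmented matrix:
R1 ← R1 / (-1).
R2 ← R2 − 7·R1.
R3 ← R3 + 6·R1.
R4 ← R4 + 4·R1.
R2 ← R2 / (12).
R1 ← R1 + 1·R2.
R3 ← R3 + 3·R2.
R4 ← R4 + 6·R2.
R3 ← R3 / (9/2).
R1 ← R1 + 1/6·R3.
R2 ← R2 + 1/6·R3.
R4 reduces to 0 = 0, so the extra equation is consistent.
Reading off the reduced rows gives x_1 = -6, x_2 = 0, x_3 = -1.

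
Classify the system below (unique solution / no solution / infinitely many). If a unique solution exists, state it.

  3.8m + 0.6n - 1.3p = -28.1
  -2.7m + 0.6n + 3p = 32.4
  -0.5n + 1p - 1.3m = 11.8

m = -6, n = 2, p = 5

Row-reduce the augmented matrix:
R1 ← R1 / (19/5).
R2 ← R2 + 27/10·R1.
R3 ← R3 + 13/10·R1.
R2 ← R2 / (39/38).
R1 ← R1 − 3/19·R2.
R3 ← R3 + 28/95·R2.
R3 ← R3 / (1497/1300).
R1 ← R1 + 43/65·R3.
R2 ← R2 − 263/130·R3.
Reading off the reduced rows gives m = -6, n = 2, p = 5.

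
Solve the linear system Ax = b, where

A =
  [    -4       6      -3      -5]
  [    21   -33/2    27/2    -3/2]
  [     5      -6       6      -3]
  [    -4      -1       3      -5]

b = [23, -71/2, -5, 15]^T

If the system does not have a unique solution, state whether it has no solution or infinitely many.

no solution

Row-reduce:
R1 ← R1 / (-4).
R2 ← R2 − 21·R1.
R3 ← R3 − 5·R1.
R4 ← R4 + 4·R1.
R2 ← R2 / (15).
R1 ← R1 + 3/2·R2.
R3 ← R3 − 3/2·R2.
R4 ← R4 + 7·R2.
R3 ← R3 / (99/40).
R1 ← R1 − 21/40·R3.
R2 ← R2 + 3/20·R3.
R4 ← R4 − 99/20·R3.
Row 4 reduces to 0 = 4/3, a contradiction. The system is inconsistent.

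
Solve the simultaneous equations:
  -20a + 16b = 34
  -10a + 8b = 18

no solution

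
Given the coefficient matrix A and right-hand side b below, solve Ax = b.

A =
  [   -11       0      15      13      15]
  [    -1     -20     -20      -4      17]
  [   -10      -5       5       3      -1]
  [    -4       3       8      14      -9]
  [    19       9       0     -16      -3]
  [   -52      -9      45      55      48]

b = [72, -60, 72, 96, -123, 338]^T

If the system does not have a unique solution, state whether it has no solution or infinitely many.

no solution

Row-reduce:
R1 ← R1 / (-11).
R2 ← R2 + 1·R1.
R3 ← R3 + 10·R1.
R4 ← R4 + 4·R1.
R5 ← R5 − 19·R1.
R6 ← R6 + 52·R1.
R2 ← R2 / (-20).
R3 ← R3 + 5·R2.
R4 ← R4 − 3·R2.
R5 ← R5 − 9·R2.
R6 ← R6 + 9·R2.
R3 ← R3 / (-145/44).
R1 ← R1 + 15/11·R3.
R2 ← R2 − 47/44·R3.
R4 ← R4 + 29/44·R3.
R5 ← R5 − 717/44·R3.
R6 ← R6 + 717/44·R3.
R4 ← R4 / (10).
R1 ← R1 − 56/29·R4.
R2 ← R2 + 316/145·R4.
R3 ← R3 − 331/145·R4.
R5 ← R5 + 4796/145·R4.
R6 ← R6 − 4796/145·R4.
R5 ← R5 / (-324591/3625).
R1 ← R1 − 5751/725·R5.
R2 ← R2 + 31261/3625·R5.
R3 ← R3 − 27351/3625·R5.
R4 ← R4 + 21/25·R5.
R6 ← R6 − 324591/3625·R5.
Row 6 reduces to 0 = -1, a contradiction. The system is inconsistent.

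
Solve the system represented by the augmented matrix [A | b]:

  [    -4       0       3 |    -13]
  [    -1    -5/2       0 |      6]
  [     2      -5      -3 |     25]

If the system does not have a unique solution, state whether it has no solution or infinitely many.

infinitely many solutions

Row-reduce:
R1 ← R1 / (-4).
R2 ← R2 + 1·R1.
R3 ← R3 − 2·R1.
R2 ← R2 / (-5/2).
R3 ← R3 + 5·R2.
Rank is 2 with 3 unknowns, leaving x_3 free.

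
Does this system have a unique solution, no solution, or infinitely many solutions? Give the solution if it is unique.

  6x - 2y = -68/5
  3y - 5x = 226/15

Row-reduce the augmented matrix:
R1 ← R1 / (6).
R2 ← R2 + 5·R1.
R2 ← R2 / (4/3).
R1 ← R1 + 1/3·R2.
Reading off the reduced rows gives x = -4/3, y = 14/5.

x = -4/3, y = 14/5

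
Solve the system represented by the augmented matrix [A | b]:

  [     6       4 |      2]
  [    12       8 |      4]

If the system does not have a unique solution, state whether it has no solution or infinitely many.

Row-reduce:
R1 ← R1 / (6).
R2 ← R2 − 12·R1.
Rank is 1 with 2 unknowns, leaving x_2 free.

infinitely many solutions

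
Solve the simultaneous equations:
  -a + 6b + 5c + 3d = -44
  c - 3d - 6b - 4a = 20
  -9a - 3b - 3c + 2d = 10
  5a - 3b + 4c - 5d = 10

infinitely many solutions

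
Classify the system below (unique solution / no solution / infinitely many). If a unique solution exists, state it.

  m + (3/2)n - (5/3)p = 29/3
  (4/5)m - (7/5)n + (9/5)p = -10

Row-reduce:
R2 ← R2 − 4/5·R1.
R2 ← R2 / (-13/5).
R1 ← R1 − 3/2·R2.
Rank is 2 with 3 unknowns, leaving p free.

infinitely many solutions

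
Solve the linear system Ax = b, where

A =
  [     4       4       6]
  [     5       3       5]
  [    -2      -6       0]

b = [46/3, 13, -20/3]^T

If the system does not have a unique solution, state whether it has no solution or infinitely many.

x_1 = 1/3, x_2 = 1, x_3 = 5/3

Row-reduce the augmented matrix:
R1 ← R1 / (4).
R2 ← R2 − 5·R1.
R3 ← R3 + 2·R1.
R2 ← R2 / (-2).
R1 ← R1 − 1·R2.
R3 ← R3 + 4·R2.
R3 ← R3 / (8).
R1 ← R1 − 1/4·R3.
R2 ← R2 − 5/4·R3.
Reading off the reduced rows gives x_1 = 1/3, x_2 = 1, x_3 = 5/3.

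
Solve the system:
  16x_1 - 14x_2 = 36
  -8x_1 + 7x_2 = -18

infinitely many solutions

Row-reduce:
R1 ← R1 / (16).
R2 ← R2 + 8·R1.
Rank is 1 with 2 unknowns, leaving x_2 free.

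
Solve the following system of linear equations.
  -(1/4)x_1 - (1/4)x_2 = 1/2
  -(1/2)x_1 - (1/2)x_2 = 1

infinitely many solutions

Row-reduce:
R1 ← R1 / (-1/4).
R2 ← R2 + 1/2·R1.
Rank is 1 with 2 unknowns, leaving x_2 free.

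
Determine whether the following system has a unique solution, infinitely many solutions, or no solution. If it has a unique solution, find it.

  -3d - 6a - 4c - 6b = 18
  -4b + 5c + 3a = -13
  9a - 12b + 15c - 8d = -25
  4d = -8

Row-reduce:
R1 ← R1 / (-6).
R2 ← R2 − 3·R1.
R3 ← R3 − 9·R1.
R2 ← R2 / (-7).
R1 ← R1 − 1·R2.
R3 ← R3 + 21·R2.
R3 ← R3 / (-8).
R1 ← R1 − 2/7·R3.
R2 ← R2 − 3/14·R3.
R4 ← R4 − 4·R3.
Row 4 reduces to 0 = -1, a contradiction. The system is inconsistent.

no solution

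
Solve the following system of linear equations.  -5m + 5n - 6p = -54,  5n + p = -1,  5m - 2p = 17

m = 5, n = -1, p = 4

Row-reduce the augmented matrix:
R1 ← R1 / (-5).
R3 ← R3 − 5·R1.
R2 ← R2 / (5).
R1 ← R1 + 1·R2.
R3 ← R3 − 5·R2.
R3 ← R3 / (-9).
R1 ← R1 − 7/5·R3.
R2 ← R2 − 1/5·R3.
Reading off the reduced rows gives m = 5, n = -1, p = 4.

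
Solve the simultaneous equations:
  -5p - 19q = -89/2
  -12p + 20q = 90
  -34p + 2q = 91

Row-reduce the augmented matrix:
R1 ← R1 / (-5).
R2 ← R2 + 12·R1.
R3 ← R3 + 34·R1.
R2 ← R2 / (328/5).
R1 ← R1 − 19/5·R2.
R3 ← R3 − 656/5·R2.
R3 reduces to 0 = 0, so the extra equation is consistent.
Reading off the reduced rows gives p = -5/2, q = 3.

p = -5/2, q = 3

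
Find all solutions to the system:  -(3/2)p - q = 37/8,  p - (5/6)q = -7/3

Row-reduce the augmented matrix:
R1 ← R1 / (-3/2).
R2 ← R2 − 1·R1.
R2 ← R2 / (-3/2).
R1 ← R1 − 2/3·R2.
Reading off the reduced rows gives p = -11/4, q = -1/2.

p = -11/4, q = -1/2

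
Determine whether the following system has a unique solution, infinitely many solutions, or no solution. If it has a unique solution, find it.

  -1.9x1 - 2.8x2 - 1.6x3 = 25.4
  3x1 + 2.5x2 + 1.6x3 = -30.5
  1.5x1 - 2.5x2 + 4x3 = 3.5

x1 = -6, x2 = -5, x3 = 0

Row-reduce the augmented matrix:
R1 ← R1 / (-19/10).
R2 ← R2 − 3·R1.
R3 ← R3 − 3/2·R1.
R2 ← R2 / (-73/38).
R1 ← R1 − 28/19·R2.
R3 ← R3 + 179/38·R2.
R3 ← R3 / (1828/365).
R1 ← R1 − 48/365·R3.
R2 ← R2 − 176/365·R3.
Reading off the reduced rows gives x1 = -6, x2 = -5, x3 = 0.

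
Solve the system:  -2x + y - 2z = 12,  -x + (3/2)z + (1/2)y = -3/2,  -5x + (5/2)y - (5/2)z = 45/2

Row-reduce:
R1 ← R1 / (-2).
R2 ← R2 + 1·R1.
R3 ← R3 + 5·R1.
R2 ← R2 / (5/2).
R1 ← R1 − 1·R2.
R3 ← R3 − 5/2·R2.
Rank is 2 with 3 unknowns, leaving y free.

infinitely many solutions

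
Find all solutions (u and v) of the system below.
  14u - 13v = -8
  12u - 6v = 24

Row-reduce the augmented matrix:
R1 ← R1 / (14).
R2 ← R2 − 12·R1.
R2 ← R2 / (36/7).
R1 ← R1 + 13/14·R2.
Reading off the reduced rows gives u = 5, v = 6.

u = 5, v = 6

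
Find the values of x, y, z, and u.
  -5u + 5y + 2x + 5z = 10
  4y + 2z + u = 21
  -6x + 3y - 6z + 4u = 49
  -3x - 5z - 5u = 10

Row-reduce the augmented matrix:
R1 ← R1 / (2).
R3 ← R3 + 6·R1.
R4 ← R4 + 3·R1.
R2 ← R2 / (4).
R1 ← R1 − 5/2·R2.
R3 ← R3 − 18·R2.
R4 ← R4 − 15/2·R2.
Swap R3 and R4.
R3 ← R3 / (-5/4).
R1 ← R1 − 5/4·R3.
R2 ← R2 − 1/2·R3.
R4 ← R4 / (-31/2).
R1 ← R1 + 35/2·R4.
R2 ← R2 + 11/2·R4.
R3 ← R3 − 23/2·R4.
Reading off the reduced rows gives x = -5, y = 5, z = 0, u = 1.

x = -5, y = 5, z = 0, u = 1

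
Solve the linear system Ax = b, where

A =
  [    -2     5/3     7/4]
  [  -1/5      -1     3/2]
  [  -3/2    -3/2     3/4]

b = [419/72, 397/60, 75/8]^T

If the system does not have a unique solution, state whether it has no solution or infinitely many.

Row-reduce the augmented matrix:
R1 ← R1 / (-2).
R2 ← R2 + 1/5·R1.
R3 ← R3 + 3/2·R1.
R2 ← R2 / (-7/6).
R1 ← R1 + 5/6·R2.
R3 ← R3 + 11/4·R2.
R3 ← R3 / (-129/35).
R1 ← R1 + 51/28·R3.
R2 ← R2 + 159/140·R3.
Reading off the reduced rows gives x_1 = -8/3, x_2 = -7/3, x_3 = 5/2.

x_1 = -8/3, x_2 = -7/3, x_3 = 5/2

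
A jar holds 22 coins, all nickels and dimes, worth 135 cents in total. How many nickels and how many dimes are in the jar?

nickels: 17, dimes: 5

Let n = nickels, d = dimes.
  d + n = 22
  5n + 10d = 135
From equation 1: n = 22 − d.
Substitute into equation 2 and solve: d = 5.
Then n = 17.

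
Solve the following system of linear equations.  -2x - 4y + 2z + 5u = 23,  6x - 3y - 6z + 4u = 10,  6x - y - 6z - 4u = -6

Row-reduce:
R1 ← R1 / (-2).
R2 ← R2 − 6·R1.
R3 ← R3 − 6·R1.
R2 ← R2 / (-15).
R1 ← R1 − 2·R2.
R3 ← R3 + 13·R2.
R3 ← R3 / (-82/15).
R1 ← R1 − 1/30·R3.
R2 ← R2 + 19/15·R3.
Rank is 3 with 4 unknowns, leaving z free.

infinitely many solutions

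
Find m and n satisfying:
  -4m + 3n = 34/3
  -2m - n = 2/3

m = -4/3, n = 2

Row-reduce the augmented matrix:
R1 ← R1 / (-4).
R2 ← R2 + 2·R1.
R2 ← R2 / (-5/2).
R1 ← R1 + 3/4·R2.
Reading off the reduced rows gives m = -4/3, n = 2.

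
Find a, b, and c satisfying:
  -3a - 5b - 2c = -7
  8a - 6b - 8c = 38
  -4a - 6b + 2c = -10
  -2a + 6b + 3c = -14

a = 4, b = -1, c = 0

Row-reduce the augmented matrix:
R1 ← R1 / (-3).
R2 ← R2 − 8·R1.
R3 ← R3 + 4·R1.
R4 ← R4 + 2·R1.
R2 ← R2 / (-58/3).
R1 ← R1 − 5/3·R2.
R3 ← R3 − 2/3·R2.
R4 ← R4 − 28/3·R2.
R3 ← R3 / (122/29).
R1 ← R1 + 14/29·R3.
R2 ← R2 − 20/29·R3.
R4 ← R4 + 61/29·R3.
R4 reduces to 0 = 0, so the extra equation is consistent.
Reading off the reduced rows gives a = 4, b = -1, c = 0.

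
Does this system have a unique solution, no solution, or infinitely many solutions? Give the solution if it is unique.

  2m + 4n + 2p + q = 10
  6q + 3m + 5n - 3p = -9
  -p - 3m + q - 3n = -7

infinitely many solutions

Row-reduce:
R1 ← R1 / (2).
R2 ← R2 − 3·R1.
R3 ← R3 + 3·R1.
R2 ← R2 / (-1).
R1 ← R1 − 2·R2.
R3 ← R3 − 3·R2.
R3 ← R3 / (-16).
R1 ← R1 + 11·R3.
R2 ← R2 − 6·R3.
Rank is 3 with 4 unknowns, leaving q free.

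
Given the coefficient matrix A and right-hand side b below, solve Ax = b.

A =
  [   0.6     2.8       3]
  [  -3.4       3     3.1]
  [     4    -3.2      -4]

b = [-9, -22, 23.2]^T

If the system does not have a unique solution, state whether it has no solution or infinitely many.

x_1 = 3, x_2 = -6, x_3 = 2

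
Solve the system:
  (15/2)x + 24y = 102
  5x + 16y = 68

infinitely many solutions

Row-reduce:
R1 ← R1 / (15/2).
R2 ← R2 − 5·R1.
Rank is 1 with 2 unknowns, leaving y free.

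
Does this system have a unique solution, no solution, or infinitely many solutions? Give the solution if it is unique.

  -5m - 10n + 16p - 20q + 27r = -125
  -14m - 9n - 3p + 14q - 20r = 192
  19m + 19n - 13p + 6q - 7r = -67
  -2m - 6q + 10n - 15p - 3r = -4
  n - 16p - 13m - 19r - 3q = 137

Row-reduce:
R1 ← R1 / (-5).
R2 ← R2 + 14·R1.
R3 ← R3 − 19·R1.
R4 ← R4 + 2·R1.
R5 ← R5 + 13·R1.
R2 ← R2 / (19).
R1 ← R1 − 2·R2.
R3 ← R3 + 19·R2.
R4 ← R4 − 14·R2.
R5 ← R5 − 27·R2.
Swap R3 and R4.
R3 ← R3 / (1313/95).
R1 ← R1 − 174/95·R3.
R2 ← R2 + 239/95·R3.
R5 ← R5 − 981/95·R3.
Swap R4 and R5.
R4 ← R4 / (-17635/1313).
R1 ← R1 − 4204/1313·R4.
R2 ← R2 + 7012/1313·R4.
R3 ← R3 + 4710/1313·R4.
Rank is 4 with 5 unknowns, leaving r free.

infinitely many solutions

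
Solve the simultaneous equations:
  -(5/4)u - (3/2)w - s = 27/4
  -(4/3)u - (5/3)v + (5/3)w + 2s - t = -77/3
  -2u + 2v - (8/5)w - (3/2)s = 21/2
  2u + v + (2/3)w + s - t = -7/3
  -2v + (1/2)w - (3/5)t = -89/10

u = 3, v = 2, w = -5, s = -3, t = 4

Row-reduce the augmented matrix:
R1 ← R1 / (-5/4).
R2 ← R2 + 4/3·R1.
R3 ← R3 + 2·R1.
R4 ← R4 − 2·R1.
R2 ← R2 / (-5/3).
R3 ← R3 − 2·R2.
R4 ← R4 − 1·R2.
R5 ← R5 + 2·R2.
R3 ← R3 / (118/25).
R1 ← R1 − 6/5·R3.
R2 ← R2 + 49/25·R3.
R4 ← R4 − 17/75·R3.
R5 ← R5 + 171/50·R3.
R4 ← R4 / (1249/1180).
R1 ← R1 + 19/118·R4.
R2 ← R2 + 319/1180·R4.
R3 ← R3 − 189/236·R4.
R5 ← R5 + 2221/2360·R4.
R5 ← R5 / (-10247/6245).
R1 ← R1 − 88/1249·R5.
R2 ← R2 + 365/1249·R5.
R3 ← R3 − 1140/1249·R5.
R4 ← R4 + 1820/1249·R5.
Reading off the reduced rows gives u = 3, v = 2, w = -5, s = -3, t = 4.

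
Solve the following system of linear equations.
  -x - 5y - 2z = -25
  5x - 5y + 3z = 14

Row-reduce:
R1 ← R1 / (-1).
R2 ← R2 − 5·R1.
R2 ← R2 / (-30).
R1 ← R1 − 5·R2.
Rank is 2 with 3 unknowns, leaving z free.

infinitely many solutions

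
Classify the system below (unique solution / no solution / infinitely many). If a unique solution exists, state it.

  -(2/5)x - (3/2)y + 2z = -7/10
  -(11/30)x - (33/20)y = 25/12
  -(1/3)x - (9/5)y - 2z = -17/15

no solution

Row-reduce:
R1 ← R1 / (-2/5).
R2 ← R2 + 11/30·R1.
R3 ← R3 + 1/3·R1.
R2 ← R2 / (-11/40).
R1 ← R1 − 15/4·R2.
R3 ← R3 + 11/20·R2.
Row 3 reduces to 0 = -6, a contradiction. The system is inconsistent.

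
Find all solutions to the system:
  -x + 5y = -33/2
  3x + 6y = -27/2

From equation 1: x = 33/2 + 5·y.
Substitute into equation 2 and solve: y = -3.
Then x = 3/2.

x = 3/2, y = -3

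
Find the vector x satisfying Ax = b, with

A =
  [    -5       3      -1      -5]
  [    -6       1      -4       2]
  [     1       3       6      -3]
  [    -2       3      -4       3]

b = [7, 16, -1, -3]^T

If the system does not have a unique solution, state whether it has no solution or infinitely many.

Row-reduce the augmented matrix:
R1 ← R1 / (-5).
R2 ← R2 + 6·R1.
R3 ← R3 − 1·R1.
R4 ← R4 + 2·R1.
R2 ← R2 / (-13/5).
R1 ← R1 + 3/5·R2.
R3 ← R3 − 18/5·R2.
R4 ← R4 − 9/5·R2.
R3 ← R3 / (25/13).
R1 ← R1 − 11/13·R3.
R2 ← R2 − 14/13·R3.
R4 ← R4 + 72/13·R3.
R4 ← R4 / (773/25).
R1 ← R1 + 99/25·R4.
R2 ← R2 + 176/25·R4.
R3 ← R3 − 92/25·R4.
Reading off the reduced rows gives x_1 = -4, x_2 = -2, x_3 = 2, x_4 = 1.

x_1 = -4, x_2 = -2, x_3 = 2, x_4 = 1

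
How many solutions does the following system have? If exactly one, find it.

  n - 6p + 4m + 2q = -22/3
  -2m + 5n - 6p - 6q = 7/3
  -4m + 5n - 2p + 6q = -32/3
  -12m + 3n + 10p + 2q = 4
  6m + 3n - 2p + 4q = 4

m = 3/2, n = 5/3, p = 2, q = -3/2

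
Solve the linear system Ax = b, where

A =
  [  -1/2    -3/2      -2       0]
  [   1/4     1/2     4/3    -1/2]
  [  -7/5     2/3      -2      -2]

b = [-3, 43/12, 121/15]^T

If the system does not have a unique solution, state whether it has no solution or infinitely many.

Row-reduce:
R1 ← R1 / (-1/2).
R2 ← R2 − 1/4·R1.
R3 ← R3 + 7/5·R1.
R2 ← R2 / (-1/4).
R1 ← R1 − 3·R2.
R3 ← R3 − 73/15·R2.
R3 ← R3 / (454/45).
R1 ← R1 − 8·R3.
R2 ← R2 + 4/3·R3.
Rank is 3 with 4 unknowns, leaving x_4 free.

infinitely many solutions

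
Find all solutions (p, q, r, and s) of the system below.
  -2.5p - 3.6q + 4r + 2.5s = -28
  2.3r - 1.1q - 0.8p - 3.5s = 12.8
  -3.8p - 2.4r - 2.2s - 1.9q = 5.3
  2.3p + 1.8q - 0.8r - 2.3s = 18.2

p = -1, q = 5, r = 0, s = -5

Row-reduce the augmented matrix:
R1 ← R1 / (-5/2).
R2 ← R2 + 4/5·R1.
R3 ← R3 + 19/5·R1.
R4 ← R4 − 23/10·R1.
R2 ← R2 / (13/250).
R1 ← R1 − 36/25·R2.
R3 ← R3 − 893/250·R2.
R4 ← R4 + 189/125·R2.
R3 ← R3 / (-10211/130).
R1 ← R1 + 388/13·R3.
R2 ← R2 − 255/13·R3.
R4 ← R4 − 423/13·R3.
R4 ← R4 / (-263124/51055).
R1 ← R1 − 82901/10211·R4.
R2 ← R2 + 106460/10211·R4.
R3 ← R3 + 37619/10211·R4.
Reading off the reduced rows gives p = -1, q = 5, r = 0, s = -5.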